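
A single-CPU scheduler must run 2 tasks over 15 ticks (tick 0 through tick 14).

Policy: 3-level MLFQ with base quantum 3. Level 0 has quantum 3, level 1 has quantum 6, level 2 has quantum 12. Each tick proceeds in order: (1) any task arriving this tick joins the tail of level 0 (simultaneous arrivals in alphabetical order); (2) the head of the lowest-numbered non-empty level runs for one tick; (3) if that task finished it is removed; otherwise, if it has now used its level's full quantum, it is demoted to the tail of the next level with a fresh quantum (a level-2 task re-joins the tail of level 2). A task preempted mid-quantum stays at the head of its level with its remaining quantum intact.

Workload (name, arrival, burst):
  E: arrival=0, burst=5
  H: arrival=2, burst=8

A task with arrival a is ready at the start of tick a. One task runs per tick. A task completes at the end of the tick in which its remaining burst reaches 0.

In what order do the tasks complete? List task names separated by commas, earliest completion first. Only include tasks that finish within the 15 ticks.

completion order = E, H

t=0: L0/L1/L2 = E/-/- → run E
t=1: L0/L1/L2 = E/-/- → run E
t=2: L0/L1/L2 = EH/-/- → run E
t=3: L0/L1/L2 = H/E/- → run H
t=4: L0/L1/L2 = H/E/- → run H
t=5: L0/L1/L2 = H/E/- → run H
t=6: L0/L1/L2 = -/EH/- → run E
t=7: L0/L1/L2 = -/EH/- → run E
t=8: L0/L1/L2 = -/H/- → run H
t=9: L0/L1/L2 = -/H/- → run H
t=10: L0/L1/L2 = -/H/- → run H
t=11: L0/L1/L2 = -/H/- → run H
t=12: L0/L1/L2 = -/H/- → run H
t=13: (idle)
t=14: (idle)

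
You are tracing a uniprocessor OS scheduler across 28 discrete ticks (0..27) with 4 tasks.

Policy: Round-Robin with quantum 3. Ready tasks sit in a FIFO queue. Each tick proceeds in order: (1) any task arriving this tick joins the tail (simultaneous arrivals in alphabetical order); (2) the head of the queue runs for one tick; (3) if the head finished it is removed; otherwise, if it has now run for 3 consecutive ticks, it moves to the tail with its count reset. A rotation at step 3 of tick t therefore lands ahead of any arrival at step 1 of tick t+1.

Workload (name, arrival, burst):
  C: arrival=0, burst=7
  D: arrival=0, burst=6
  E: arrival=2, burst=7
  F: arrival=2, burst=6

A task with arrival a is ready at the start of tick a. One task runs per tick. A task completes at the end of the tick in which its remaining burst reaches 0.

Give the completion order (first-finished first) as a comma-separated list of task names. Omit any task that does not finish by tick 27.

completion order = D, F, C, E

t=0: queue=[C,D] q_used=0 → run C
t=1: queue=[C,D] q_used=1 → run C
t=2: queue=[C,D,E,F] q_used=2 → run C
t=3: queue=[D,E,F,C] q_used=0 → run D
t=4: queue=[D,E,F,C] q_used=1 → run D
t=5: queue=[D,E,F,C] q_used=2 → run D
t=6: queue=[E,F,C,D] q_used=0 → run E
t=7: queue=[E,F,C,D] q_used=1 → run E
t=8: queue=[E,F,C,D] q_used=2 → run E
t=9: queue=[F,C,D,E] q_used=0 → run F
t=10: queue=[F,C,D,E] q_used=1 → run F
t=11: queue=[F,C,D,E] q_used=2 → run F
t=12: queue=[C,D,E,F] q_used=0 → run C
t=13: queue=[C,D,E,F] q_used=1 → run C
t=14: queue=[C,D,E,F] q_used=2 → run C
t=15: queue=[D,E,F,C] q_used=0 → run D
t=16: queue=[D,E,F,C] q_used=1 → run D
t=17: queue=[D,E,F,C] q_used=2 → run D
t=18: queue=[E,F,C] q_used=0 → run E
t=19: queue=[E,F,C] q_used=1 → run E
t=20: queue=[E,F,C] q_used=2 → run E
t=21: queue=[F,C,E] q_used=0 → run F
t=22: queue=[F,C,E] q_used=1 → run F
t=23: queue=[F,C,E] q_used=2 → run F
t=24: queue=[C,E] q_used=0 → run C
t=25: queue=[E] q_used=0 → run E
t=26: (idle)
t=27: (idle)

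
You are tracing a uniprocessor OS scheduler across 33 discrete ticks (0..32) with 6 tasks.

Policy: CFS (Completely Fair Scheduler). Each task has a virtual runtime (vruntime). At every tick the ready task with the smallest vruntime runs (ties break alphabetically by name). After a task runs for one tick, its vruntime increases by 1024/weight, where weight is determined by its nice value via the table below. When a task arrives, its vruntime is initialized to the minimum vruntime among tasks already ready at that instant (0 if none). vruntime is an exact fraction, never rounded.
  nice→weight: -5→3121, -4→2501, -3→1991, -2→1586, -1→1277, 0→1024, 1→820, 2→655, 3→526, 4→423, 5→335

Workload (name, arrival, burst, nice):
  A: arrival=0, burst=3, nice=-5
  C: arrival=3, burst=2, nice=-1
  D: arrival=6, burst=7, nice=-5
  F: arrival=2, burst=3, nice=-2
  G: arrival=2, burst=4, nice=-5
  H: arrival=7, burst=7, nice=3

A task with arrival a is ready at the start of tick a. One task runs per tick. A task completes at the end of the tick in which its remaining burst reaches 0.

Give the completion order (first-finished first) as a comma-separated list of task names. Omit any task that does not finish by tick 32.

completion order = A, C, G, F, D, H

t=0: vr[A=0] → run A
t=1: vr[A=1024/3121] → run A
t=2: vr[A=2048/3121 F=2048/3121 G=2048/3121] → run A
t=3: vr[C=2048/3121 F=2048/3121 G=2048/3121] → run C
t=4: vr[C=5811200/3985517 F=2048/3121 G=2048/3121] → run F
t=5: vr[C=5811200/3985517 F=3222016/2474953 G=2048/3121] → run G
t=6: vr[C=5811200/3985517 D=3072/3121 F=3222016/2474953 G=3072/3121] → run D
t=7: vr[C=5811200/3985517 D=4096/3121 F=3222016/2474953 G=3072/3121 H=3072/3121] → run G
t=8: vr[C=5811200/3985517 D=4096/3121 F=3222016/2474953 G=4096/3121 H=3072/3121] → run H
t=9: vr[C=5811200/3985517 D=4096/3121 F=3222016/2474953 G=4096/3121 H=2405888/820823] → run F
t=10: vr[C=5811200/3985517 D=4096/3121 F=4819968/2474953 G=4096/3121 H=2405888/820823] → run D
t=11: vr[C=5811200/3985517 D=5120/3121 F=4819968/2474953 G=4096/3121 H=2405888/820823] → run G
t=12: vr[C=5811200/3985517 D=5120/3121 F=4819968/2474953 G=5120/3121 H=2405888/820823] → run C
t=13: vr[D=5120/3121 F=4819968/2474953 G=5120/3121 H=2405888/820823] → run D
t=14: vr[D=6144/3121 F=4819968/2474953 G=5120/3121 H=2405888/820823] → run G
t=15: vr[D=6144/3121 F=4819968/2474953 H=2405888/820823] → run F
t=16: vr[D=6144/3121 H=2405888/820823] → run D
t=17: vr[D=7168/3121 H=2405888/820823] → run D
t=18: vr[D=8192/3121 H=2405888/820823] → run D
t=19: vr[D=9216/3121 H=2405888/820823] → run H
t=20: vr[D=9216/3121 H=4003840/820823] → run D
t=21: vr[H=4003840/820823] → run H
t=22: vr[H=5601792/820823] → run H
t=23: vr[H=7199744/820823] → run H
t=24: vr[H=8797696/820823] → run H
t=25: vr[H=10395648/820823] → run H
t=26: (idle)
t=27: (idle)
t=28: (idle)
t=29: (idle)
t=30: (idle)
t=31: (idle)
t=32: (idle)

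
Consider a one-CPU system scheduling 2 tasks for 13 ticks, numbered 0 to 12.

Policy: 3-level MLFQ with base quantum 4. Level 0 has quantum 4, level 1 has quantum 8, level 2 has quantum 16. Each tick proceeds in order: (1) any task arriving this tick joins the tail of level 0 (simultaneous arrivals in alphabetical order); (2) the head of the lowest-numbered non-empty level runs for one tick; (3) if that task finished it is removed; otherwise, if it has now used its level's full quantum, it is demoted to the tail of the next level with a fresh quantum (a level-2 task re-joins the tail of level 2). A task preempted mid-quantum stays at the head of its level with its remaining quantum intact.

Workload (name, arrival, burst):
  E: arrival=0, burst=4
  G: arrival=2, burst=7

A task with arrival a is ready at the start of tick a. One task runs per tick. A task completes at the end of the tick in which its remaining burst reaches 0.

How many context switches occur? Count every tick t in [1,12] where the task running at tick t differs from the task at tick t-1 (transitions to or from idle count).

t=0: L0/L1/L2 = E/-/- → run E
t=1: L0/L1/L2 = E/-/- → run E
t=2: L0/L1/L2 = EG/-/- → run E
t=3: L0/L1/L2 = EG/-/- → run E
t=4: L0/L1/L2 = G/-/- → run G
t=5: L0/L1/L2 = G/-/- → run G
t=6: L0/L1/L2 = G/-/- → run G
t=7: L0/L1/L2 = G/-/- → run G
t=8: L0/L1/L2 = -/G/- → run G
t=9: L0/L1/L2 = -/G/- → run G
t=10: L0/L1/L2 = -/G/- → run G
t=11: (idle)
t=12: (idle)

context switches = 2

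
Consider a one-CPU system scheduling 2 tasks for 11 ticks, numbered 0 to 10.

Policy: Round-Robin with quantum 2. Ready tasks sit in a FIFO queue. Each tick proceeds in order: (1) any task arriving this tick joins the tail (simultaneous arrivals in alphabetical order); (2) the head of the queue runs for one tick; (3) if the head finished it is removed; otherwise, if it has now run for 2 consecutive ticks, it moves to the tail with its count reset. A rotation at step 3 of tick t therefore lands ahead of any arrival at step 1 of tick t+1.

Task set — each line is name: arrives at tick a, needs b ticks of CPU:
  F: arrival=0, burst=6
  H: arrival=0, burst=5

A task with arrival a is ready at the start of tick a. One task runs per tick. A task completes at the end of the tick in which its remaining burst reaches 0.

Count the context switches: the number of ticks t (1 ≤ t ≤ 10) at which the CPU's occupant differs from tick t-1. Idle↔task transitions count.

t=0: queue=[F,H] q_used=0 → run F
t=1: queue=[F,H] q_used=1 → run F
t=2: queue=[H,F] q_used=0 → run H
t=3: queue=[H,F] q_used=1 → run H
t=4: queue=[F,H] q_used=0 → run F
t=5: queue=[F,H] q_used=1 → run F
t=6: queue=[H,F] q_used=0 → run H
t=7: queue=[H,F] q_used=1 → run H
t=8: queue=[F,H] q_used=0 → run F
t=9: queue=[F,H] q_used=1 → run F
t=10: queue=[H] q_used=0 → run H

context switches = 5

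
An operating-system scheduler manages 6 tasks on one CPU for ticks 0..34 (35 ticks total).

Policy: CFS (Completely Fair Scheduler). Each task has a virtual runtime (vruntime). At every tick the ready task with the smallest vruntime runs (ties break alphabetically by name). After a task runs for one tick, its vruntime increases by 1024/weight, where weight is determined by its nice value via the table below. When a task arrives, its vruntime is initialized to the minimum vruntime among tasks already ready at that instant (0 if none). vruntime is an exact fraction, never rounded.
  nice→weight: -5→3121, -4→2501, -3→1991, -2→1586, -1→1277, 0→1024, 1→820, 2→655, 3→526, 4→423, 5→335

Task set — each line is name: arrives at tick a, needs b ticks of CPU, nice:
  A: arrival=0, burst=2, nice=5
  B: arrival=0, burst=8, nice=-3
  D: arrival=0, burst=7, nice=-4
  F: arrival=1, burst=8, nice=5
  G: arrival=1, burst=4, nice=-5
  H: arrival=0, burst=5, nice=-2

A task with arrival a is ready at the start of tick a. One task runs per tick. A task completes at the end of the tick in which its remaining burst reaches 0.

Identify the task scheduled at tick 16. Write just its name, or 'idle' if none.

running at tick 16 = B

t=0: vr[A=0 B=0 D=0 H=0] → run A
t=1: vr[A=1024/335 B=0 D=0 F=0 G=0 H=0] → run B
t=2: vr[A=1024/335 B=1024/1991 D=0 F=0 G=0 H=0] → run D
t=3: vr[A=1024/335 B=1024/1991 D=1024/2501 F=0 G=0 H=0] → run F
t=4: vr[A=1024/335 B=1024/1991 D=1024/2501 F=1024/335 G=0 H=0] → run G
t=5: vr[A=1024/335 B=1024/1991 D=1024/2501 F=1024/335 G=1024/3121 H=0] → run H
t=6: vr[A=1024/335 B=1024/1991 D=1024/2501 F=1024/335 G=1024/3121 H=512/793] → run G
t=7: vr[A=1024/335 B=1024/1991 D=1024/2501 F=1024/335 G=2048/3121 H=512/793] → run D
t=8: vr[A=1024/335 B=1024/1991 D=2048/2501 F=1024/335 G=2048/3121 H=512/793] → run B
t=9: vr[A=1024/335 B=2048/1991 D=2048/2501 F=1024/335 G=2048/3121 H=512/793] → run H
t=10: vr[A=1024/335 B=2048/1991 D=2048/2501 F=1024/335 G=2048/3121 H=1024/793] → run G
t=11: vr[A=1024/335 B=2048/1991 D=2048/2501 F=1024/335 G=3072/3121 H=1024/793] → run D
t=12: vr[A=1024/335 B=2048/1991 D=3072/2501 F=1024/335 G=3072/3121 H=1024/793] → run G
t=13: vr[A=1024/335 B=2048/1991 D=3072/2501 F=1024/335 H=1024/793] → run B
t=14: vr[A=1024/335 B=3072/1991 D=3072/2501 F=1024/335 H=1024/793] → run D
t=15: vr[A=1024/335 B=3072/1991 D=4096/2501 F=1024/335 H=1024/793] → run H
t=16: vr[A=1024/335 B=3072/1991 D=4096/2501 F=1024/335 H=1536/793] → run B
t=17: vr[A=1024/335 B=4096/1991 D=4096/2501 F=1024/335 H=1536/793] → run D
t=18: vr[A=1024/335 B=4096/1991 D=5120/2501 F=1024/335 H=1536/793] → run H
t=19: vr[A=1024/335 B=4096/1991 D=5120/2501 F=1024/335 H=2048/793] → run D
t=20: vr[A=1024/335 B=4096/1991 D=6144/2501 F=1024/335 H=2048/793] → run B
t=21: vr[A=1024/335 B=5120/1991 D=6144/2501 F=1024/335 H=2048/793] → run D
t=22: vr[A=1024/335 B=5120/1991 F=1024/335 H=2048/793] → run B
t=23: vr[A=1024/335 B=6144/1991 F=1024/335 H=2048/793] → run H
t=24: vr[A=1024/335 B=6144/1991 F=1024/335] → run A
t=25: vr[B=6144/1991 F=1024/335] → run F
t=26: vr[B=6144/1991 F=2048/335] → run B
t=27: vr[B=7168/1991 F=2048/335] → run B
t=28: vr[F=2048/335] → run F
t=29: vr[F=3072/335] → run F
t=30: vr[F=4096/335] → run F
t=31: vr[F=1024/67] → run F
t=32: vr[F=6144/335] → run F
t=33: vr[F=7168/335] → run F
t=34: (idle)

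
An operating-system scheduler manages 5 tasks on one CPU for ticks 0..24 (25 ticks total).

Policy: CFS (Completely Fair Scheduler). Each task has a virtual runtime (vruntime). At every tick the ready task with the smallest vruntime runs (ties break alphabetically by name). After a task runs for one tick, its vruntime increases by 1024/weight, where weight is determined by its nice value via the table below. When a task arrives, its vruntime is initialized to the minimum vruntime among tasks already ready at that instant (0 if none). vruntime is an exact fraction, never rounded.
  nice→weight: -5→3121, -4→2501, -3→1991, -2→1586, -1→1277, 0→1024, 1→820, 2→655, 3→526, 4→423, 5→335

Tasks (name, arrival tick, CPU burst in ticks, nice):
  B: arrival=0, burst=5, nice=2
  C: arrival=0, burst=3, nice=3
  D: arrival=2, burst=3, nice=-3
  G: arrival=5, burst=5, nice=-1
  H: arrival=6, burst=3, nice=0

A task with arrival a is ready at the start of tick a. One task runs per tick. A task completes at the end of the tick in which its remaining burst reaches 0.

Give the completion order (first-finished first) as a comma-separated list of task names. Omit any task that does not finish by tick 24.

completion order = D, C, H, G, B

t=0: vr[B=0 C=0] → run B
t=1: vr[B=1024/655 C=0] → run C
t=2: vr[B=1024/655 C=512/263 D=1024/655] → run B
t=3: vr[B=2048/655 C=512/263 D=1024/655] → run D
t=4: vr[B=2048/655 C=512/263 D=2709504/1304105] → run C
t=5: vr[B=2048/655 C=1024/263 D=2709504/1304105 G=2709504/1304105] → run D
t=6: vr[B=2048/655 C=1024/263 D=3380224/1304105 G=2709504/1304105 H=2709504/1304105] → run G
t=7: vr[B=2048/655 C=1024/263 D=3380224/1304105 G=4795440128/1665342085 H=2709504/1304105] → run H
t=8: vr[B=2048/655 C=1024/263 D=3380224/1304105 G=4795440128/1665342085 H=4013609/1304105] → run D
t=9: vr[B=2048/655 C=1024/263 G=4795440128/1665342085 H=4013609/1304105] → run G
t=10: vr[B=2048/655 C=1024/263 G=6130843648/1665342085 H=4013609/1304105] → run H
t=11: vr[B=2048/655 C=1024/263 G=6130843648/1665342085 H=5317714/1304105] → run B
t=12: vr[B=3072/655 C=1024/263 G=6130843648/1665342085 H=5317714/1304105] → run G
t=13: vr[B=3072/655 C=1024/263 G=7466247168/1665342085 H=5317714/1304105] → run C
t=14: vr[B=3072/655 G=7466247168/1665342085 H=5317714/1304105] → run H
t=15: vr[B=3072/655 G=7466247168/1665342085] → run G
t=16: vr[B=3072/655 G=8801650688/1665342085] → run B
t=17: vr[B=4096/655 G=8801650688/1665342085] → run G
t=18: vr[B=4096/655] → run B
t=19: (idle)
t=20: (idle)
t=21: (idle)
t=22: (idle)
t=23: (idle)
t=24: (idle)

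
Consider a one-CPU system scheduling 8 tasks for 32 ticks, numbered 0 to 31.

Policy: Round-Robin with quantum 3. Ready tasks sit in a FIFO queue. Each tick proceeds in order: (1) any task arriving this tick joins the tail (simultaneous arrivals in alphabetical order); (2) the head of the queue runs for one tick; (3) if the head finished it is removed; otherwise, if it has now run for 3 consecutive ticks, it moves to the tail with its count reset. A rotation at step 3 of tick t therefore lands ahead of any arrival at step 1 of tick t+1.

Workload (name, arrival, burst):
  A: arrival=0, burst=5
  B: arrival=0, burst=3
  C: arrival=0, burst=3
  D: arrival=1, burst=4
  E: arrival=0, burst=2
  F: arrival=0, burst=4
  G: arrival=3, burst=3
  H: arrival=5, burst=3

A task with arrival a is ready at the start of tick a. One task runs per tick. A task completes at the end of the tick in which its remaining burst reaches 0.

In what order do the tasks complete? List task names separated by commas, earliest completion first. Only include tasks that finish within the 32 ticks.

t=0: queue=[A,B,C,E,F] q_used=0 → run A
t=1: queue=[A,B,C,E,F,D] q_used=1 → run A
t=2: queue=[A,B,C,E,F,D] q_used=2 → run A
t=3: queue=[B,C,E,F,D,A,G] q_used=0 → run B
t=4: queue=[B,C,E,F,D,A,G] q_used=1 → run B
t=5: queue=[B,C,E,F,D,A,G,H] q_used=2 → run B
t=6: queue=[C,E,F,D,A,G,H] q_used=0 → run C
t=7: queue=[C,E,F,D,A,G,H] q_used=1 → run C
t=8: queue=[C,E,F,D,A,G,H] q_used=2 → run C
t=9: queue=[E,F,D,A,G,H] q_used=0 → run E
t=10: queue=[E,F,D,A,G,H] q_used=1 → run E
t=11: queue=[F,D,A,G,H] q_used=0 → run F
t=12: queue=[F,D,A,G,H] q_used=1 → run F
t=13: queue=[F,D,A,G,H] q_used=2 → run F
t=14: queue=[D,A,G,H,F] q_used=0 → run D
t=15: queue=[D,A,G,H,F] q_used=1 → run D
t=16: queue=[D,A,G,H,F] q_used=2 → run D
t=17: queue=[A,G,H,F,D] q_used=0 → run A
t=18: queue=[A,G,H,F,D] q_used=1 → run A
t=19: queue=[G,H,F,D] q_used=0 → run G
t=20: queue=[G,H,F,D] q_used=1 → run G
t=21: queue=[G,H,F,D] q_used=2 → run G
t=22: queue=[H,F,D] q_used=0 → run H
t=23: queue=[H,F,D] q_used=1 → run H
t=24: queue=[H,F,D] q_used=2 → run H
t=25: queue=[F,D] q_used=0 → run F
t=26: queue=[D] q_used=0 → run D
t=27: (idle)
t=28: (idle)
t=29: (idle)
t=30: (idle)
t=31: (idle)

completion order = B, C, E, A, G, H, F, D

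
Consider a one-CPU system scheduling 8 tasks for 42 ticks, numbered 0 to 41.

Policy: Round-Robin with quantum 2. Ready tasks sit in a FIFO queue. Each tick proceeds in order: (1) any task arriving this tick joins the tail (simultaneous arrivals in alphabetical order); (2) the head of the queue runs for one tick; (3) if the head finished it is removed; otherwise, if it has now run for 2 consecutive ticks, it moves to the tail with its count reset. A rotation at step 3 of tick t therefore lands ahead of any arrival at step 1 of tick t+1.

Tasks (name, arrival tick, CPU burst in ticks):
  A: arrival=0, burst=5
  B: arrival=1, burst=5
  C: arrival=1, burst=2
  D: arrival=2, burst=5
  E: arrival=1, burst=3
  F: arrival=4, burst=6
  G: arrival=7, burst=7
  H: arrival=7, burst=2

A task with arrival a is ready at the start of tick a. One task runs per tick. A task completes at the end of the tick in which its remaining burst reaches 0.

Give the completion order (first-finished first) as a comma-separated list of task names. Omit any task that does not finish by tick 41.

completion order = C, H, E, A, B, D, F, G

t=0: queue=[A] q_used=0 → run A
t=1: queue=[A,B,C,E] q_used=1 → run A
t=2: queue=[B,C,E,A,D] q_used=0 → run B
t=3: queue=[B,C,E,A,D] q_used=1 → run B
t=4: queue=[C,E,A,D,B,F] q_used=0 → run C
t=5: queue=[C,E,A,D,B,F] q_used=1 → run C
t=6: queue=[E,A,D,B,F] q_used=0 → run E
t=7: queue=[E,A,D,B,F,G,H] q_used=1 → run E
t=8: queue=[A,D,B,F,G,H,E] q_used=0 → run A
t=9: queue=[A,D,B,F,G,H,E] q_used=1 → run A
t=10: queue=[D,B,F,G,H,E,A] q_used=0 → run D
t=11: queue=[D,B,F,G,H,E,A] q_used=1 → run D
t=12: queue=[B,F,G,H,E,A,D] q_used=0 → run B
t=13: queue=[B,F,G,H,E,A,D] q_used=1 → run B
t=14: queue=[F,G,H,E,A,D,B] q_used=0 → run F
t=15: queue=[F,G,H,E,A,D,B] q_used=1 → run F
t=16: queue=[G,H,E,A,D,B,F] q_used=0 → run G
t=17: queue=[G,H,E,A,D,B,F] q_used=1 → run G
t=18: queue=[H,E,A,D,B,F,G] q_used=0 → run H
t=19: queue=[H,E,A,D,B,F,G] q_used=1 → run H
t=20: queue=[E,A,D,B,F,G] q_used=0 → run E
t=21: queue=[A,D,B,F,G] q_used=0 → run A
t=22: queue=[D,B,F,G] q_used=0 → run D
t=23: queue=[D,B,F,G] q_used=1 → run D
t=24: queue=[B,F,G,D] q_used=0 → run B
t=25: queue=[F,G,D] q_used=0 → run F
t=26: queue=[F,G,D] q_used=1 → run F
t=27: queue=[G,D,F] q_used=0 → run G
t=28: queue=[G,D,F] q_used=1 → run G
t=29: queue=[D,F,G] q_used=0 → run D
t=30: queue=[F,G] q_used=0 → run F
t=31: queue=[F,G] q_used=1 → run F
t=32: queue=[G] q_used=0 → run G
t=33: queue=[G] q_used=1 → run G
t=34: queue=[G] q_used=0 → run G
t=35: (idle)
t=36: (idle)
t=37: (idle)
t=38: (idle)
t=39: (idle)
t=40: (idle)
t=41: (idle)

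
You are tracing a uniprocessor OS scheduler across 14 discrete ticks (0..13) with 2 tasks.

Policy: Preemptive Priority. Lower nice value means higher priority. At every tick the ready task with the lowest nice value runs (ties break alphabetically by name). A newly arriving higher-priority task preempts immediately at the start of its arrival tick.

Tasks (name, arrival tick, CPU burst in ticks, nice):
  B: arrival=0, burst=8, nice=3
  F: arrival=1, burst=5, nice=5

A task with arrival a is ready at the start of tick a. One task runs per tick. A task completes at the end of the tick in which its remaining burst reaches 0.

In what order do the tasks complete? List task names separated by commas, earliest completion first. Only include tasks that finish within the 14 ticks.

t=0: ready={B} → run B
t=1: ready={B,F} → run B
t=2: ready={B,F} → run B
t=3: ready={B,F} → run B
t=4: ready={B,F} → run B
t=5: ready={B,F} → run B
t=6: ready={B,F} → run B
t=7: ready={B,F} → run B
t=8: ready={F} → run F
t=9: ready={F} → run F
t=10: ready={F} → run F
t=11: ready={F} → run F
t=12: ready={F} → run F
t=13: (idle)

completion order = B, F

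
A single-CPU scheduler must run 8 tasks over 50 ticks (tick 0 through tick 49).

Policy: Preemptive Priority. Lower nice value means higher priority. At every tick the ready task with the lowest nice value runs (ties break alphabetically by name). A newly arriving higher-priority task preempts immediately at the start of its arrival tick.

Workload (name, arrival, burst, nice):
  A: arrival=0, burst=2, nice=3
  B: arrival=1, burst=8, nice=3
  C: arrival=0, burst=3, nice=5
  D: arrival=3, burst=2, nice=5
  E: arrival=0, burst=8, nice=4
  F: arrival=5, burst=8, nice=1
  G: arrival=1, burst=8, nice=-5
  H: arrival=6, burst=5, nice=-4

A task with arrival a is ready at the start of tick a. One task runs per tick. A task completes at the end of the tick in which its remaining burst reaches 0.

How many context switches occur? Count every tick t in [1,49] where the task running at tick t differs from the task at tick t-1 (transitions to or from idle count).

context switches = 9

t=0: ready={A,C,E} → run A
t=1: ready={A,B,C,E,G} → run G
t=2: ready={A,B,C,E,G} → run G
t=3: ready={A,B,C,D,E,G} → run G
t=4: ready={A,B,C,D,E,G} → run G
t=5: ready={A,B,C,D,E,F,G} → run G
t=6: ready={A,B,C,D,E,F,G,H} → run G
t=7: ready={A,B,C,D,E,F,G,H} → run G
t=8: ready={A,B,C,D,E,F,G,H} → run G
t=9: ready={A,B,C,D,E,F,H} → run H
t=10: ready={A,B,C,D,E,F,H} → run H
t=11: ready={A,B,C,D,E,F,H} → run H
t=12: ready={A,B,C,D,E,F,H} → run H
t=13: ready={A,B,C,D,E,F,H} → run H
t=14: ready={A,B,C,D,E,F} → run F
t=15: ready={A,B,C,D,E,F} → run F
t=16: ready={A,B,C,D,E,F} → run F
t=17: ready={A,B,C,D,E,F} → run F
t=18: ready={A,B,C,D,E,F} → run F
t=19: ready={A,B,C,D,E,F} → run F
t=20: ready={A,B,C,D,E,F} → run F
t=21: ready={A,B,C,D,E,F} → run F
t=22: ready={A,B,C,D,E} → run A
t=23: ready={B,C,D,E} → run B
t=24: ready={B,C,D,E} → run B
t=25: ready={B,C,D,E} → run B
t=26: ready={B,C,D,E} → run B
t=27: ready={B,C,D,E} → run B
t=28: ready={B,C,D,E} → run B
t=29: ready={B,C,D,E} → run B
t=30: ready={B,C,D,E} → run B
t=31: ready={C,D,E} → run E
t=32: ready={C,D,E} → run E
t=33: ready={C,D,E} → run E
t=34: ready={C,D,E} → run E
t=35: ready={C,D,E} → run E
t=36: ready={C,D,E} → run E
t=37: ready={C,D,E} → run E
t=38: ready={C,D,E} → run E
t=39: ready={C,D} → run C
t=40: ready={C,D} → run C
t=41: ready={C,D} → run C
t=42: ready={D} → run D
t=43: ready={D} → run D
t=44: (idle)
t=45: (idle)
t=46: (idle)
t=47: (idle)
t=48: (idle)
t=49: (idle)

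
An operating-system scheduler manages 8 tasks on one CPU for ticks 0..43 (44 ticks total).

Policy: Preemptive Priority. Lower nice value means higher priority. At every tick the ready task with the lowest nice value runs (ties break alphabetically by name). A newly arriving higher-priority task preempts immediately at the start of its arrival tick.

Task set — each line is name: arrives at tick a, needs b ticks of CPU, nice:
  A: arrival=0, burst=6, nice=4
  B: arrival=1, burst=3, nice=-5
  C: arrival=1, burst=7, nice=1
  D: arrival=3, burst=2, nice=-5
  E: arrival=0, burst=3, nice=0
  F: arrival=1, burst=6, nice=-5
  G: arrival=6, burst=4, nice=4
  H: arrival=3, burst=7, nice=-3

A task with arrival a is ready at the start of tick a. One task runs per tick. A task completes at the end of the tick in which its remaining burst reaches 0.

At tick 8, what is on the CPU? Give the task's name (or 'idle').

running at tick 8 = F

t=0: ready={A,E} → run E
t=1: ready={A,B,C,E,F} → run B
t=2: ready={A,B,C,E,F} → run B
t=3: ready={A,B,C,D,E,F,H} → run B
t=4: ready={A,C,D,E,F,H} → run D
t=5: ready={A,C,D,E,F,H} → run D
t=6: ready={A,C,E,F,G,H} → run F
t=7: ready={A,C,E,F,G,H} → run F
t=8: ready={A,C,E,F,G,H} → run F
t=9: ready={A,C,E,F,G,H} → run F
t=10: ready={A,C,E,F,G,H} → run F
t=11: ready={A,C,E,F,G,H} → run F
t=12: ready={A,C,E,G,H} → run H
t=13: ready={A,C,E,G,H} → run H
t=14: ready={A,C,E,G,H} → run H
t=15: ready={A,C,E,G,H} → run H
t=16: ready={A,C,E,G,H} → run H
t=17: ready={A,C,E,G,H} → run H
t=18: ready={A,C,E,G,H} → run H
t=19: ready={A,C,E,G} → run E
t=20: ready={A,C,E,G} → run E
t=21: ready={A,C,G} → run C
t=22: ready={A,C,G} → run C
t=23: ready={A,C,G} → run C
t=24: ready={A,C,G} → run C
t=25: ready={A,C,G} → run C
t=26: ready={A,C,G} → run C
t=27: ready={A,C,G} → run C
t=28: ready={A,G} → run A
t=29: ready={A,G} → run A
t=30: ready={A,G} → run A
t=31: ready={A,G} → run A
t=32: ready={A,G} → run A
t=33: ready={A,G} → run A
t=34: ready={G} → run G
t=35: ready={G} → run G
t=36: ready={G} → run G
t=37: ready={G} → run G
t=38: (idle)
t=39: (idle)
t=40: (idle)
t=41: (idle)
t=42: (idle)
t=43: (idle)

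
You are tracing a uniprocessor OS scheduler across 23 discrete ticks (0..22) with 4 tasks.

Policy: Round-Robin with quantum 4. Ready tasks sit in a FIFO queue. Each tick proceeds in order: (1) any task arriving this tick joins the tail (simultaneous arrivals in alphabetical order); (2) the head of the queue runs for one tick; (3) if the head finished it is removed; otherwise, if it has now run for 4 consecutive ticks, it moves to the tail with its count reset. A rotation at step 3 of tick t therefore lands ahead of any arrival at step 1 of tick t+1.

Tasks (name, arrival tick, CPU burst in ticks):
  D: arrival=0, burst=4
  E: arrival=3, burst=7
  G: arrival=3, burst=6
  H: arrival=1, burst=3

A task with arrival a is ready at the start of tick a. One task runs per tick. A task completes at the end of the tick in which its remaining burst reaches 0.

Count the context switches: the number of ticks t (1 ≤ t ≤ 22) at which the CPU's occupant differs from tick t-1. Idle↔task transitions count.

context switches = 6

t=0: queue=[D] q_used=0 → run D
t=1: queue=[D,H] q_used=1 → run D
t=2: queue=[D,H] q_used=2 → run D
t=3: queue=[D,H,E,G] q_used=3 → run D
t=4: queue=[H,E,G] q_used=0 → run H
t=5: queue=[H,E,G] q_used=1 → run H
t=6: queue=[H,E,G] q_used=2 → run H
t=7: queue=[E,G] q_used=0 → run E
t=8: queue=[E,G] q_used=1 → run E
t=9: queue=[E,G] q_used=2 → run E
t=10: queue=[E,G] q_used=3 → run E
t=11: queue=[G,E] q_used=0 → run G
t=12: queue=[G,E] q_used=1 → run G
t=13: queue=[G,E] q_used=2 → run G
t=14: queue=[G,E] q_used=3 → run G
t=15: queue=[E,G] q_used=0 → run E
t=16: queue=[E,G] q_used=1 → run E
t=17: queue=[E,G] q_used=2 → run E
t=18: queue=[G] q_used=0 → run G
t=19: queue=[G] q_used=1 → run G
t=20: (idle)
t=21: (idle)
t=22: (idle)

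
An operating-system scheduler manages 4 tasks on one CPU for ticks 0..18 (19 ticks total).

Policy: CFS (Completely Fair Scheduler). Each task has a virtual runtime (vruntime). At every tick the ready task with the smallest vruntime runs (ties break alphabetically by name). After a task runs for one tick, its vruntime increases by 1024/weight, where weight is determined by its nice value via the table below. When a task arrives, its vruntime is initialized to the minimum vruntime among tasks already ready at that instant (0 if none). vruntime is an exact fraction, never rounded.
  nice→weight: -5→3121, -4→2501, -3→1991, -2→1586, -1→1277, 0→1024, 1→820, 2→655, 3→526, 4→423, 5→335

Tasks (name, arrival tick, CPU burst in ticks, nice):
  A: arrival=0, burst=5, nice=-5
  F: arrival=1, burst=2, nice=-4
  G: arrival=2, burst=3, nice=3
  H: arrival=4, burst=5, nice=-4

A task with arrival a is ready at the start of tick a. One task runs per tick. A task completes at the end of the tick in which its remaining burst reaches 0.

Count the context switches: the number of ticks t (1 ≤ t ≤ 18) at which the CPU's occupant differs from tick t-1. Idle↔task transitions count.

context switches = 13

t=0: vr[A=0] → run A
t=1: vr[A=1024/3121 F=1024/3121] → run A
t=2: vr[A=2048/3121 F=1024/3121 G=1024/3121] → run F
t=3: vr[A=2048/3121 F=5756928/7805621 G=1024/3121] → run G
t=4: vr[A=2048/3121 F=5756928/7805621 G=1867264/820823 H=2048/3121] → run A
t=5: vr[A=3072/3121 F=5756928/7805621 G=1867264/820823 H=2048/3121] → run H
t=6: vr[A=3072/3121 F=5756928/7805621 G=1867264/820823 H=8317952/7805621] → run F
t=7: vr[A=3072/3121 G=1867264/820823 H=8317952/7805621] → run A
t=8: vr[A=4096/3121 G=1867264/820823 H=8317952/7805621] → run H
t=9: vr[A=4096/3121 G=1867264/820823 H=11513856/7805621] → run A
t=10: vr[G=1867264/820823 H=11513856/7805621] → run H
t=11: vr[G=1867264/820823 H=14709760/7805621] → run H
t=12: vr[G=1867264/820823 H=17905664/7805621] → run G
t=13: vr[G=3465216/820823 H=17905664/7805621] → run H
t=14: vr[G=3465216/820823] → run G
t=15: (idle)
t=16: (idle)
t=17: (idle)
t=18: (idle)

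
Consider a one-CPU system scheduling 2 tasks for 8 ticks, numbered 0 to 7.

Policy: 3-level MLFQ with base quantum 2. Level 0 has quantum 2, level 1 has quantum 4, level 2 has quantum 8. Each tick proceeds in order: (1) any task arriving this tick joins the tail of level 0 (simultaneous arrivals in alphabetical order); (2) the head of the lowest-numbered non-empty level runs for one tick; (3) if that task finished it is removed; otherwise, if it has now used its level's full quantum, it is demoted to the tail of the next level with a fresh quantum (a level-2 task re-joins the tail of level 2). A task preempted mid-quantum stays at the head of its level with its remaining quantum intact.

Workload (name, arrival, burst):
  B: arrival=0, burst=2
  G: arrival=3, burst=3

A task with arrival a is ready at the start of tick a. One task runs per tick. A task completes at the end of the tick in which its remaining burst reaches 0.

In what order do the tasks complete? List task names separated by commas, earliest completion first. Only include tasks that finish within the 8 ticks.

completion order = B, G

t=0: L0/L1/L2 = B/-/- → run B
t=1: L0/L1/L2 = B/-/- → run B
t=2: (idle)
t=3: L0/L1/L2 = G/-/- → run G
t=4: L0/L1/L2 = G/-/- → run G
t=5: L0/L1/L2 = -/G/- → run G
t=6: (idle)
t=7: (idle)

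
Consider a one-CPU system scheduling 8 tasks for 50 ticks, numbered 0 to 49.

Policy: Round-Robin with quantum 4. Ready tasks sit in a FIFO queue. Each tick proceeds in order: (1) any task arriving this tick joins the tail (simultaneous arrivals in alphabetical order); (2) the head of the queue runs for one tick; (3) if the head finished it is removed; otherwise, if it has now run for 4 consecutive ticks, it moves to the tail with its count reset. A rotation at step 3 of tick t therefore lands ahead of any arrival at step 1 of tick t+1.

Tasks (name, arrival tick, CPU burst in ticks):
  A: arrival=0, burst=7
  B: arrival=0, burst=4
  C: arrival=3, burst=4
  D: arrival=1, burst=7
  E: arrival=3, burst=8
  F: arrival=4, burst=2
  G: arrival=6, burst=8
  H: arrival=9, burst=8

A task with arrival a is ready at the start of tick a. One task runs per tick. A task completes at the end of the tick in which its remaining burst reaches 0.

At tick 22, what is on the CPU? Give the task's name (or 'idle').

t=0: queue=[A,B] q_used=0 → run A
t=1: queue=[A,B,D] q_used=1 → run A
t=2: queue=[A,B,D] q_used=2 → run A
t=3: queue=[A,B,D,C,E] q_used=3 → run A
t=4: queue=[B,D,C,E,A,F] q_used=0 → run B
t=5: queue=[B,D,C,E,A,F] q_used=1 → run B
t=6: queue=[B,D,C,E,A,F,G] q_used=2 → run B
t=7: queue=[B,D,C,E,A,F,G] q_used=3 → run B
t=8: queue=[D,C,E,A,F,G] q_used=0 → run D
t=9: queue=[D,C,E,A,F,G,H] q_used=1 → run D
t=10: queue=[D,C,E,A,F,G,H] q_used=2 → run D
t=11: queue=[D,C,E,A,F,G,H] q_used=3 → run D
t=12: queue=[C,E,A,F,G,H,D] q_used=0 → run C
t=13: queue=[C,E,A,F,G,H,D] q_used=1 → run C
t=14: queue=[C,E,A,F,G,H,D] q_used=2 → run C
t=15: queue=[C,E,A,F,G,H,D] q_used=3 → run C
t=16: queue=[E,A,F,G,H,D] q_used=0 → run E
t=17: queue=[E,A,F,G,H,D] q_used=1 → run E
t=18: queue=[E,A,F,G,H,D] q_used=2 → run E
t=19: queue=[E,A,F,G,H,D] q_used=3 → run E
t=20: queue=[A,F,G,H,D,E] q_used=0 → run A
t=21: queue=[A,F,G,H,D,E] q_used=1 → run A
t=22: queue=[A,F,G,H,D,E] q_used=2 → run A
t=23: queue=[F,G,H,D,E] q_used=0 → run F
t=24: queue=[F,G,H,D,E] q_used=1 → run F
t=25: queue=[G,H,D,E] q_used=0 → run G
t=26: queue=[G,H,D,E] q_used=1 → run G
t=27: queue=[G,H,D,E] q_used=2 → run G
t=28: queue=[G,H,D,E] q_used=3 → run G
t=29: queue=[H,D,E,G] q_used=0 → run H
t=30: queue=[H,D,E,G] q_used=1 → run H
t=31: queue=[H,D,E,G] q_used=2 → run H
t=32: queue=[H,D,E,G] q_used=3 → run H
t=33: queue=[D,E,G,H] q_used=0 → run D
t=34: queue=[D,E,G,H] q_used=1 → run D
t=35: queue=[D,E,G,H] q_used=2 → run D
t=36: queue=[E,G,H] q_used=0 → run E
t=37: queue=[E,G,H] q_used=1 → run E
t=38: queue=[E,G,H] q_used=2 → run E
t=39: queue=[E,G,H] q_used=3 → run E
t=40: queue=[G,H] q_used=0 → run G
t=41: queue=[G,H] q_used=1 → run G
t=42: queue=[G,H] q_used=2 → run G
t=43: queue=[G,H] q_used=3 → run G
t=44: queue=[H] q_used=0 → run H
t=45: queue=[H] q_used=1 → run H
t=46: queue=[H] q_used=2 → run H
t=47: queue=[H] q_used=3 → run H
t=48: (idle)
t=49: (idle)

running at tick 22 = A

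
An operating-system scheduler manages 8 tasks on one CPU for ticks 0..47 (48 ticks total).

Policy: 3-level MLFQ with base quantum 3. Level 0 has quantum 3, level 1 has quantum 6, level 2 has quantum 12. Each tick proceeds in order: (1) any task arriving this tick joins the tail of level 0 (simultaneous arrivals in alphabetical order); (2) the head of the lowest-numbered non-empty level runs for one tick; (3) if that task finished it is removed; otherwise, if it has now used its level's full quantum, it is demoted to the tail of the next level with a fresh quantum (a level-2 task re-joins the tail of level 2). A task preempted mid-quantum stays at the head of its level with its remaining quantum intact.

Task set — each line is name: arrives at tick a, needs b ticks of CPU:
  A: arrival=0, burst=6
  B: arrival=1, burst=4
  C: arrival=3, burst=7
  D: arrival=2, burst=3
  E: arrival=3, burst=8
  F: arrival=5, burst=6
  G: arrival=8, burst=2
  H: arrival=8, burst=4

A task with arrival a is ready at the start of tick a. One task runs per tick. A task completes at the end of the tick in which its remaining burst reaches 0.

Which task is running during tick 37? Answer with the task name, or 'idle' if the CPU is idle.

t=0: L0/L1/L2 = A/-/- → run A
t=1: L0/L1/L2 = AB/-/- → run A
t=2: L0/L1/L2 = ABD/-/- → run A
t=3: L0/L1/L2 = BDCE/A/- → run B
t=4: L0/L1/L2 = BDCE/A/- → run B
t=5: L0/L1/L2 = BDCEF/A/- → run B
t=6: L0/L1/L2 = DCEF/AB/- → run D
t=7: L0/L1/L2 = DCEF/AB/- → run D
t=8: L0/L1/L2 = DCEFGH/AB/- → run D
t=9: L0/L1/L2 = CEFGH/AB/- → run C
t=10: L0/L1/L2 = CEFGH/AB/- → run C
t=11: L0/L1/L2 = CEFGH/AB/- → run C
t=12: L0/L1/L2 = EFGH/ABC/- → run E
t=13: L0/L1/L2 = EFGH/ABC/- → run E
t=14: L0/L1/L2 = EFGH/ABC/- → run E
t=15: L0/L1/L2 = FGH/ABCE/- → run F
t=16: L0/L1/L2 = FGH/ABCE/- → run F
t=17: L0/L1/L2 = FGH/ABCE/- → run F
t=18: L0/L1/L2 = GH/ABCEF/- → run G
t=19: L0/L1/L2 = GH/ABCEF/- → run G
t=20: L0/L1/L2 = H/ABCEF/- → run H
t=21: L0/L1/L2 = H/ABCEF/- → run H
t=22: L0/L1/L2 = H/ABCEF/- → run H
t=23: L0/L1/L2 = -/ABCEFH/- → run A
t=24: L0/L1/L2 = -/ABCEFH/- → run A
t=25: L0/L1/L2 = -/ABCEFH/- → run A
t=26: L0/L1/L2 = -/BCEFH/- → run B
t=27: L0/L1/L2 = -/CEFH/- → run C
t=28: L0/L1/L2 = -/CEFH/- → run C
t=29: L0/L1/L2 = -/CEFH/- → run C
t=30: L0/L1/L2 = -/CEFH/- → run C
t=31: L0/L1/L2 = -/EFH/- → run E
t=32: L0/L1/L2 = -/EFH/- → run E
t=33: L0/L1/L2 = -/EFH/- → run E
t=34: L0/L1/L2 = -/EFH/- → run E
t=35: L0/L1/L2 = -/EFH/- → run E
t=36: L0/L1/L2 = -/FH/- → run F
t=37: L0/L1/L2 = -/FH/- → run F
t=38: L0/L1/L2 = -/FH/- → run F
t=39: L0/L1/L2 = -/H/- → run H
t=40: (idle)
t=41: (idle)
t=42: (idle)
t=43: (idle)
t=44: (idle)
t=45: (idle)
t=46: (idle)
t=47: (idle)

running at tick 37 = F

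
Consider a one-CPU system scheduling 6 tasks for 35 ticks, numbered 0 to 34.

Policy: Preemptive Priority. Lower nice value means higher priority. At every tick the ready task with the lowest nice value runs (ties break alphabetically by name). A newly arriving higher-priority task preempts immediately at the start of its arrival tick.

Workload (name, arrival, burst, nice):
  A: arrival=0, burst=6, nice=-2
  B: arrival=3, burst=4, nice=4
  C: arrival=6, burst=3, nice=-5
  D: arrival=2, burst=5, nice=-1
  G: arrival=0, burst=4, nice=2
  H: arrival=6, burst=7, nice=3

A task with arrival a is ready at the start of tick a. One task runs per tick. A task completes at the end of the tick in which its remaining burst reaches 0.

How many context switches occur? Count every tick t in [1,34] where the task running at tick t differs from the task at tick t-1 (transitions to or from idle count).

t=0: ready={A,G} → run A
t=1: ready={A,G} → run A
t=2: ready={A,D,G} → run A
t=3: ready={A,B,D,G} → run A
t=4: ready={A,B,D,G} → run A
t=5: ready={A,B,D,G} → run A
t=6: ready={B,C,D,G,H} → run C
t=7: ready={B,C,D,G,H} → run C
t=8: ready={B,C,D,G,H} → run C
t=9: ready={B,D,G,H} → run D
t=10: ready={B,D,G,H} → run D
t=11: ready={B,D,G,H} → run D
t=12: ready={B,D,G,H} → run D
t=13: ready={B,D,G,H} → run D
t=14: ready={B,G,H} → run G
t=15: ready={B,G,H} → run G
t=16: ready={B,G,H} → run G
t=17: ready={B,G,H} → run G
t=18: ready={B,H} → run H
t=19: ready={B,H} → run H
t=20: ready={B,H} → run H
t=21: ready={B,H} → run H
t=22: ready={B,H} → run H
t=23: ready={B,H} → run H
t=24: ready={B,H} → run H
t=25: ready={B} → run B
t=26: ready={B} → run B
t=27: ready={B} → run B
t=28: ready={B} → run B
t=29: (idle)
t=30: (idle)
t=31: (idle)
t=32: (idle)
t=33: (idle)
t=34: (idle)

context switches = 6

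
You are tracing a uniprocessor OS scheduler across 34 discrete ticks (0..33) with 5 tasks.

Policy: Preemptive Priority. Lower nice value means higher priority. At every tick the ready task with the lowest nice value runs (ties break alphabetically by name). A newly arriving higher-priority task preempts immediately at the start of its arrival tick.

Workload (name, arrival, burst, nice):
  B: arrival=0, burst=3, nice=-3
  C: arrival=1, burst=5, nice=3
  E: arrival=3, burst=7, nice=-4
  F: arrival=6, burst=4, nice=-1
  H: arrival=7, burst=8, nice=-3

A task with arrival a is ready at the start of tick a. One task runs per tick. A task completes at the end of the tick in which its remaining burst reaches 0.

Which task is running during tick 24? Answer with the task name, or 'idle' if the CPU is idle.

t=0: ready={B} → run B
t=1: ready={B,C} → run B
t=2: ready={B,C} → run B
t=3: ready={C,E} → run E
t=4: ready={C,E} → run E
t=5: ready={C,E} → run E
t=6: ready={C,E,F} → run E
t=7: ready={C,E,F,H} → run E
t=8: ready={C,E,F,H} → run E
t=9: ready={C,E,F,H} → run E
t=10: ready={C,F,H} → run H
t=11: ready={C,F,H} → run H
t=12: ready={C,F,H} → run H
t=13: ready={C,F,H} → run H
t=14: ready={C,F,H} → run H
t=15: ready={C,F,H} → run H
t=16: ready={C,F,H} → run H
t=17: ready={C,F,H} → run H
t=18: ready={C,F} → run F
t=19: ready={C,F} → run F
t=20: ready={C,F} → run F
t=21: ready={C,F} → run F
t=22: ready={C} → run C
t=23: ready={C} → run C
t=24: ready={C} → run C
t=25: ready={C} → run C
t=26: ready={C} → run C
t=27: (idle)
t=28: (idle)
t=29: (idle)
t=30: (idle)
t=31: (idle)
t=32: (idle)
t=33: (idle)

running at tick 24 = C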